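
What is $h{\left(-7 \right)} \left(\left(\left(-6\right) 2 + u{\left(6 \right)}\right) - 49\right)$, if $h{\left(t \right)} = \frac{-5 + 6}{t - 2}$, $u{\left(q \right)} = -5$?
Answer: $\frac{22}{3} \approx 7.3333$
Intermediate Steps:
$h{\left(t \right)} = \frac{1}{-2 + t}$ ($h{\left(t \right)} = 1 \frac{1}{-2 + t} = \frac{1}{-2 + t}$)
$h{\left(-7 \right)} \left(\left(\left(-6\right) 2 + u{\left(6 \right)}\right) - 49\right) = \frac{\left(\left(-6\right) 2 - 5\right) - 49}{-2 - 7} = \frac{\left(-12 - 5\right) - 49}{-9} = - \frac{-17 - 49}{9} = \left(- \frac{1}{9}\right) \left(-66\right) = \frac{22}{3}$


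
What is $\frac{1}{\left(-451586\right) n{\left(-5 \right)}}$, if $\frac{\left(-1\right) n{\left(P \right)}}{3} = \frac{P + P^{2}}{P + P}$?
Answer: $- \frac{1}{2709516} \approx -3.6907 \cdot 10^{-7}$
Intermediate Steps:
$n{\left(P \right)} = - \frac{3 \left(P + P^{2}\right)}{2 P}$ ($n{\left(P \right)} = - 3 \frac{P + P^{2}}{P + P} = - 3 \frac{P + P^{2}}{2 P} = - \frac{3 \left(P + P^{2}\right)}{2 P}$)
$\frac{1}{\left(-451586\right) n{\left(-5 \right)}} = \frac{1}{\left(-451586\right) \left(- \frac{3}{2} - - \frac{15}{2}\right)} = - \frac{1}{451586 \left(- \frac{3}{2} + \frac{15}{2}\right)} = - \frac{1}{451586 \cdot 6} = \left(- \frac{1}{451586}\right) \frac{1}{6} = - \frac{1}{2709516}$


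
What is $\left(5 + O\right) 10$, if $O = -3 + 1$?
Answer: $30$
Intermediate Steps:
$O = -2$
$\left(5 + O\right) 10 = \left(5 - 2\right) 10 = 3 \cdot 10 = 30$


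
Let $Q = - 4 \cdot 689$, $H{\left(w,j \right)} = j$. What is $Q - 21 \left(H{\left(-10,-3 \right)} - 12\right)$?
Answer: $-2441$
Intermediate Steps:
$Q = -2756$ ($Q = \left(-1\right) 2756 = -2756$)
$Q - 21 \left(H{\left(-10,-3 \right)} - 12\right) = -2756 - 21 \left(-3 - 12\right) = -2756 - 21 \left(-15\right) = -2756 - -315 = -2756 + 315 = -2441$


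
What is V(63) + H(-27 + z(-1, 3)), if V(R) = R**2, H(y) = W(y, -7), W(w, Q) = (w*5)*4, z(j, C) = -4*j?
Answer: 3509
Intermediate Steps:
W(w, Q) = 20*w (W(w, Q) = (5*w)*4 = 20*w)
H(y) = 20*y
V(63) + H(-27 + z(-1, 3)) = 63**2 + 20*(-27 - 4*(-1)) = 3969 + 20*(-27 + 4) = 3969 + 20*(-23) = 3969 - 460 = 3509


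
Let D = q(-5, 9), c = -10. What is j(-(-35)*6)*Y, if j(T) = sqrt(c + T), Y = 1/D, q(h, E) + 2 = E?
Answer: 10*sqrt(2)/7 ≈ 2.0203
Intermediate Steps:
q(h, E) = -2 + E
D = 7 (D = -2 + 9 = 7)
Y = 1/7 ≈ 0.14286
j(T) = sqrt(-10 + T)
j(-(-35)*6)*Y = sqrt(-10 - (-35)*6)*(1/7) = sqrt(-10 - 7*(-30))*(1/7) = sqrt(-10 + 210)*(1/7) = sqrt(200)*(1/7) = (10*sqrt(2))*(1/7) = 10*sqrt(2)/7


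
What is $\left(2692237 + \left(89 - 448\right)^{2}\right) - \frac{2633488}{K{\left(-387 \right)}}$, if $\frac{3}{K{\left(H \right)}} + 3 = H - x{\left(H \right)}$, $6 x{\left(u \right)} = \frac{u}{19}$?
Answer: $\frac{6501696610}{19} \approx 3.4219 \cdot 10^{8}$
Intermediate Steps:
$x{\left(u \right)} = \frac{u}{114}$ ($x{\left(u \right)} = \frac{u \frac{1}{19}}{6} = \frac{\frac{1}{19} u}{6} = \frac{u}{114}$)
$K{\left(H \right)} = \frac{3}{-3 + \frac{113 H}{114}}$ ($K{\left(H \right)} = \frac{3}{-3 + \left(H - \frac{H}{114}\right)} = \frac{3}{-3 + \frac{113 H}{114}}$)
$\left(2692237 + \left(89 - 448\right)^{2}\right) - \frac{2633488}{K{\left(-387 \right)}} = \left(2692237 + \left(89 - 448\right)^{2}\right) - \frac{2633488}{342 \frac{1}{-342 + 113 \left(-387\right)}} = \left(2692237 + \left(-359\right)^{2}\right) - \frac{2633488}{342 \frac{1}{-342 - 43731}} = \left(2692237 + 128881\right) - \frac{2633488}{342 \frac{1}{-44073}} = 2821118 - \frac{2633488}{342 \left(- \frac{1}{44073}\right)} = 2821118 - \frac{2633488}{- \frac{38}{4897}} = 2821118 - - \frac{6448095368}{19} = 2821118 + \frac{6448095368}{19} = \frac{6501696610}{19}$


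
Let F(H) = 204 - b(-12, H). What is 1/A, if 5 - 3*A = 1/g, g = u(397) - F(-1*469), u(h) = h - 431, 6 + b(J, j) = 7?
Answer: 711/1186 ≈ 0.59949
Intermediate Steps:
b(J, j) = 1 (b(J, j) = -6 + 7 = 1)
F(H) = 203 (F(H) = 204 - 1*1 = 204 - 1 = 203)
u(h) = -431 + h
g = -237 (g = (-431 + 397) - 1*203 = -34 - 203 = -237)
A = 1186/711 (A = 5/3 - 1/3/(-237) = 5/3 - 1/3*(-1/237) = 5/3 + 1/711 = 1186/711 ≈ 1.6681)
1/A = 1/(1186/711) = 711/1186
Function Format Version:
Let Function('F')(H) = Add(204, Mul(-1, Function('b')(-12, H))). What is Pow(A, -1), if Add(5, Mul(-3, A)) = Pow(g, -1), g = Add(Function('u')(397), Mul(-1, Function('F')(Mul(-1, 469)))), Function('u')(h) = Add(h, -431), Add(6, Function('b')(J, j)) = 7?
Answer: Rational(711, 1186) ≈ 0.59949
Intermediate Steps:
Function('b')(J, j) = 1 (Function('b')(J, j) = Add(-6, 7) = 1)
Function('F')(H) = 203 (Function('F')(H) = Add(204, Mul(-1, 1)) = Add(204, -1) = 203)
Function('u')(h) = Add(-431, h)
g = -237 (g = Add(Add(-431, 397), Mul(-1, 203)) = Add(-34, -203) = -237)
A = Rational(1186, 711) (A = Add(Rational(5, 3), Mul(Rational(-1, 3), Pow(-237, -1))) = Add(Rational(5, 3), Mul(Rational(-1, 3), Rational(-1, 237))) = Add(Rational(5, 3), Rational(1, 711)) = Rational(1186, 711) ≈ 1.6681)
Pow(A, -1) = Pow(Rational(1186, 711), -1) = Rational(711, 1186)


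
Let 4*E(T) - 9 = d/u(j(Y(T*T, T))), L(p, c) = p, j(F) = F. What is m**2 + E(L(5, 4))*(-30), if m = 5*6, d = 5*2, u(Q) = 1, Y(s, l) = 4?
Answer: 1515/2 ≈ 757.50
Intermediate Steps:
d = 10
E(T) = 19/4 (E(T) = 9/4 + (10/1)/4 = 9/4 + (10*1)/4 = 9/4 + (1/4)*10 = 9/4 + 5/2 = 19/4)
m = 30
m**2 + E(L(5, 4))*(-30) = 30**2 + (19/4)*(-30) = 900 - 285/2 = 1515/2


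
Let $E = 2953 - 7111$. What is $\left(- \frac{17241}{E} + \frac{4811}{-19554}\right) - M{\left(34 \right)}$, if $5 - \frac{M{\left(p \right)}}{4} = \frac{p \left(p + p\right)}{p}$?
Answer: $\frac{82563970}{322641} \approx 255.9$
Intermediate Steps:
$M{\left(p \right)} = 20 - 8 p$ ($M{\left(p \right)} = 20 - 4 \frac{p \left(p + p\right)}{p} = 20 - 4 \frac{p 2 p}{p} = 20 - 4 \frac{2 p^{2}}{p} = 20 - 4 \cdot 2 p = 20 - 8 p$)
$E = -4158$
$\left(- \frac{17241}{E} + \frac{4811}{-19554}\right) - M{\left(34 \right)} = \left(- \frac{17241}{-4158} + \frac{4811}{-19554}\right) - \left(20 - 272\right) = \left(\left(-17241\right) \left(- \frac{1}{4158}\right) + 4811 \left(- \frac{1}{19554}\right)\right) - \left(20 - 272\right) = \left(\frac{821}{198} - \frac{4811}{19554}\right) - -252 = \frac{1258438}{322641} + 252 = \frac{82563970}{322641}$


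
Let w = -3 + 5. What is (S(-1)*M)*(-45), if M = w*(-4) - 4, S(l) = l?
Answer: -540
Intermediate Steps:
w = 2
M = -12 (M = 2*(-4) - 4 = -8 - 4 = -12)
(S(-1)*M)*(-45) = -1*(-12)*(-45) = 12*(-45) = -540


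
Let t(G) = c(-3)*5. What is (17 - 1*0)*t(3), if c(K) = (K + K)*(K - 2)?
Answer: 2550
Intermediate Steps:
c(K) = 2*K*(-2 + K) (c(K) = (2*K)*(-2 + K) = 2*K*(-2 + K))
t(G) = 150 (t(G) = (2*(-3)*(-2 - 3))*5 = (2*(-3)*(-5))*5 = 30*5 = 150)
(17 - 1*0)*t(3) = (17 - 1*0)*150 = (17 + 0)*150 = 17*150 = 2550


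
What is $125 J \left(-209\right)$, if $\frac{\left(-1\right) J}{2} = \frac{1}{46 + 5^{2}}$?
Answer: $\frac{52250}{71} \approx 735.92$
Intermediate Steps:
$J = - \frac{2}{71}$ ($J = - \frac{2}{46 + 5^{2}} = - \frac{2}{46 + 25} = - \frac{2}{71} \approx -0.028169$)
$125 J \left(-209\right) = 125 \left(- \frac{2}{71}\right) \left(-209\right) = \left(- \frac{250}{71}\right) \left(-209\right) = \frac{52250}{71}$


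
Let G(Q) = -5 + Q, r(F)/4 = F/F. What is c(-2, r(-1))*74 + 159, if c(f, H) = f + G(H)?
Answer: -63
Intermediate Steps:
r(F) = 4 (r(F) = 4*(F/F) = 4*1 = 4)
c(f, H) = -5 + H + f (c(f, H) = f + (-5 + H) = -5 + H + f)
c(-2, r(-1))*74 + 159 = (-5 + 4 - 2)*74 + 159 = -3*74 + 159 = -222 + 159 = -63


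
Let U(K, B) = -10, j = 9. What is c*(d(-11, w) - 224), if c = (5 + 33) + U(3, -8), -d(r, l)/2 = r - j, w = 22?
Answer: -5152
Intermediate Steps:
d(r, l) = 18 - 2*r (d(r, l) = -2*(r - 1*9) = -2*(r - 9) = -2*(-9 + r) = 18 - 2*r)
c = 28 (c = (5 + 33) - 10 = 38 - 10 = 28)
c*(d(-11, w) - 224) = 28*((18 - 2*(-11)) - 224) = 28*((18 + 22) - 224) = 28*(40 - 224) = 28*(-184) = -5152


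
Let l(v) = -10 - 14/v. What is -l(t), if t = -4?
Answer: 13/2 ≈ 6.5000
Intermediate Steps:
l(v) = -10 - 14/v
-l(t) = -(-10 - 14/(-4)) = -(-10 - 14*(-1/4)) = -(-10 + 7/2) = -1*(-13/2) = 13/2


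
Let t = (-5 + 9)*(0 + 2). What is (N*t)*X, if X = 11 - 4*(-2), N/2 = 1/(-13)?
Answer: -304/13 ≈ -23.385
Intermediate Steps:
t = 8 (t = 4*2 = 8)
N = -2/13 (N = 2/(-13) = 2*(-1/13) = -2/13 ≈ -0.15385)
X = 19 (X = 11 - 1*(-8) = 11 + 8 = 19)
(N*t)*X = -2/13*8*19 = -16/13*19 = -304/13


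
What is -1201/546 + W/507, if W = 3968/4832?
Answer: -2355827/1071798 ≈ -2.1980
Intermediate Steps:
W = 124/151 (W = 3968*(1/4832) = 124/151 ≈ 0.82119)
-1201/546 + W/507 = -1201/546 + (124/151)/507 = -1201*1/546 + (124/151)*(1/507) = -1201/546 + 124/76557 = -2355827/1071798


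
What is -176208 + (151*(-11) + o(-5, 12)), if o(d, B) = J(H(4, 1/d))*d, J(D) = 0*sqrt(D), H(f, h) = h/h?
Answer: -177869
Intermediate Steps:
H(f, h) = 1
J(D) = 0
o(d, B) = 0 (o(d, B) = 0*d = 0)
-176208 + (151*(-11) + o(-5, 12)) = -176208 + (151*(-11) + 0) = -176208 + (-1661 + 0) = -176208 - 1661 = -177869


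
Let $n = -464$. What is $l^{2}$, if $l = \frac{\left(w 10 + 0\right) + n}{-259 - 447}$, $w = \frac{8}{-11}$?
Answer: $\frac{6718464}{15077689} \approx 0.44559$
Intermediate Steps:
$w = - \frac{8}{11}$ ($w = 8 \left(- \frac{1}{11}\right) = - \frac{8}{11} \approx -0.72727$)
$l = \frac{2592}{3883}$ ($l = \frac{\left(\left(- \frac{8}{11}\right) 10 + 0\right) - 464}{-259 - 447} = \frac{\left(- \frac{80}{11} + 0\right) - 464}{-706} = \left(- \frac{80}{11} - 464\right) \left(- \frac{1}{706}\right) = \left(- \frac{5184}{11}\right) \left(- \frac{1}{706}\right) = \frac{2592}{3883} \approx 0.66753$)
$l^{2} = \left(\frac{2592}{3883}\right)^{2} = \frac{6718464}{15077689}$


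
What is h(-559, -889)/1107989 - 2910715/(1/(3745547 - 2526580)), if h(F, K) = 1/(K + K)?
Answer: -6989704857374940501011/1970004442 ≈ -3.5481e+12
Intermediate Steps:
h(F, K) = 1/(2*K)
h(-559, -889)/1107989 - 2910715/(1/(3745547 - 2526580)) = ((1/2)/(-889))/1107989 - 2910715/(1/(3745547 - 2526580)) = ((1/2)*(-1/889))*(1/1107989) - 2910715/(1/1218967) = -1/1778*1/1107989 - 2910715/1/1218967 = -1/1970004442 - 2910715*1218967 = -1/1970004442 - 3548065531405 = -6989704857374940501011/1970004442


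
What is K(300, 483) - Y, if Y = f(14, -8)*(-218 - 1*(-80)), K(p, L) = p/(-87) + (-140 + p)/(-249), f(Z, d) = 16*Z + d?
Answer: 215214028/7221 ≈ 29804.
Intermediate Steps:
f(Z, d) = d + 16*Z
K(p, L) = 140/249 - 112*p/7221 (K(p, L) = p*(-1/87) + (-140 + p)*(-1/249) = -p/87 + (140/249 - p/249) = 140/249 - 112*p/7221)
Y = -29808 (Y = (-8 + 16*14)*(-218 - 1*(-80)) = (-8 + 224)*(-218 + 80) = 216*(-138) = -29808)
K(300, 483) - Y = (140/249 - 112/7221*300) - 1*(-29808) = (140/249 - 11200/2407) + 29808 = -29540/7221 + 29808 = 215214028/7221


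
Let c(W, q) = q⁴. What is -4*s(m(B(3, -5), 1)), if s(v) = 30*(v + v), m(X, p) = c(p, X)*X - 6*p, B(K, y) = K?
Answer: -56880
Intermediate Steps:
m(X, p) = X⁵ - 6*p (m(X, p) = X⁴*X - 6*p = X⁵ - 6*p)
s(v) = 60*v (s(v) = 30*(2*v) = 60*v)
-4*s(m(B(3, -5), 1)) = -240*(3⁵ - 6*1) = -240*(243 - 6) = -240*237 = -4*14220 = -56880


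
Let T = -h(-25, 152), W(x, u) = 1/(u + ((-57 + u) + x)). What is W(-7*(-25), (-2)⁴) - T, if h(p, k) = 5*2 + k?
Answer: 24301/150 ≈ 162.01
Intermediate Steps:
h(p, k) = 10 + k
W(x, u) = 1/(-57 + x + 2*u) (W(x, u) = 1/(u + (-57 + u + x)) = 1/(-57 + x + 2*u))
T = -162 (T = -(10 + 152) = -1*162 = -162)
W(-7*(-25), (-2)⁴) - T = 1/(-57 - 7*(-25) + 2*(-2)⁴) - 1*(-162) = 1/(-57 + 175 + 2*16) + 162 = 1/(-57 + 175 + 32) + 162 = 1/150 + 162 = 24301/150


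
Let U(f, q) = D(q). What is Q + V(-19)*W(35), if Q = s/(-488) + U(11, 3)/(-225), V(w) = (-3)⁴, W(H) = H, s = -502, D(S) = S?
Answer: 51899081/18300 ≈ 2836.0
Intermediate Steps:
U(f, q) = q
V(w) = 81
Q = 18581/18300 (Q = -502/(-488) + 3/(-225) = -502*(-1/488) + 3*(-1/225) = 251/244 - 1/75 = 18581/18300 ≈ 1.0154)
Q + V(-19)*W(35) = 18581/18300 + 81*35 = 18581/18300 + 2835 = 51899081/18300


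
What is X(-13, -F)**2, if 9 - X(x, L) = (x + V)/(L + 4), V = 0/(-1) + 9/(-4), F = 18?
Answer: 196249/3136 ≈ 62.579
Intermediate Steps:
V = -9/4 (V = 0*(-1) + 9*(-1/4) = 0 - 9/4 = -9/4 ≈ -2.2500)
X(x, L) = 9 - (-9/4 + x)/(4 + L) (X(x, L) = 9 - (x - 9/4)/(L + 4) = 9 - (-9/4 + x)/(4 + L))
X(-13, -F)**2 = ((153/4 - 1*(-13) + 9*(-1*18))/(4 - 1*18))**2 = ((153/4 + 13 + 9*(-18))/(4 - 18))**2 = ((153/4 + 13 - 162)/(-14))**2 = (-1/14*(-443/4))**2 = (443/56)**2 = 196249/3136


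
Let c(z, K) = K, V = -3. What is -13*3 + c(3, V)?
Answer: -42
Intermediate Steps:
-13*3 + c(3, V) = -13*3 - 3 = -39 - 3 = -42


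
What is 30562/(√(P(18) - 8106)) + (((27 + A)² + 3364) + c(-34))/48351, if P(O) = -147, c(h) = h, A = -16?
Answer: 3451/48351 - 4366*I*√917/393 ≈ 0.071374 - 336.42*I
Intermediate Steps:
30562/(√(P(18) - 8106)) + (((27 + A)² + 3364) + c(-34))/48351 = 30562/(√(-147 - 8106)) + (((27 - 16)² + 3364) - 34)/48351 = 30562/(√(-8253)) + ((11² + 3364) - 34)*(1/48351) = 30562/((3*I*√917)) + ((121 + 3364) - 34)*(1/48351) = 30562*(-I*√917/2751) + (3485 - 34)*(1/48351) = -4366*I*√917/393 + 3451*(1/48351) = -4366*I*√917/393 + 3451/48351 = 3451/48351 - 4366*I*√917/393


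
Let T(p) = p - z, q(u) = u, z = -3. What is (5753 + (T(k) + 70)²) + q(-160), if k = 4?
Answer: 11522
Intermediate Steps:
T(p) = 3 + p (T(p) = p - 1*(-3) = p + 3 = 3 + p)
(5753 + (T(k) + 70)²) + q(-160) = (5753 + ((3 + 4) + 70)²) - 160 = (5753 + (7 + 70)²) - 160 = (5753 + 77²) - 160 = (5753 + 5929) - 160 = 11682 - 160 = 11522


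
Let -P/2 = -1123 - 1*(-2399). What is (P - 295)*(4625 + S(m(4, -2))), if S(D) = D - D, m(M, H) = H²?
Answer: -13167375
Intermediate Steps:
P = -2552 (P = -2*(-1123 - 1*(-2399)) = -2*(-1123 + 2399) = -2*1276 = -2552)
S(D) = 0
(P - 295)*(4625 + S(m(4, -2))) = (-2552 - 295)*(4625 + 0) = -2847*4625 = -13167375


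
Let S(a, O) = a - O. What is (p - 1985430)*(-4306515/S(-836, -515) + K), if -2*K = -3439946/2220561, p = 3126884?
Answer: 117378677276658544/7664517 ≈ 1.5315e+10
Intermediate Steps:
K = 55483/71631 (K = -(-1719973)/2220561 = -1/2*(-110966/71631) = 55483/71631 ≈ 0.77457)
(p - 1985430)*(-4306515/S(-836, -515) + K) = (3126884 - 1985430)*(-4306515/(-836 - 1*(-515)) + 55483/71631) = 1141454*(-4306515/(-836 + 515) + 55483/71631) = 1141454*(-4306515/(-321) + 55483/71631) = 1141454*(-4306515*(-1/321) + 55483/71631) = 1141454*(1435505/107 + 55483/71631) = 1141454*(102832595336/7664517) = 117378677276658544/7664517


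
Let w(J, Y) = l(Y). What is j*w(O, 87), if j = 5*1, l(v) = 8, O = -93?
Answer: 40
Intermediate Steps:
w(J, Y) = 8
j = 5
j*w(O, 87) = 5*8 = 40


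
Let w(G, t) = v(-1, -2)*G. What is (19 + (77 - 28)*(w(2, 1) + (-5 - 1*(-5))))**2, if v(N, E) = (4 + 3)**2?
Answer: 23242041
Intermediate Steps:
v(N, E) = 49 (v(N, E) = 7**2 = 49)
w(G, t) = 49*G
(19 + (77 - 28)*(w(2, 1) + (-5 - 1*(-5))))**2 = (19 + (77 - 28)*(49*2 + (-5 - 1*(-5))))**2 = (19 + 49*(98 + (-5 + 5)))**2 = (19 + 49*(98 + 0))**2 = (19 + 49*98)**2 = (19 + 4802)**2 = 4821**2 = 23242041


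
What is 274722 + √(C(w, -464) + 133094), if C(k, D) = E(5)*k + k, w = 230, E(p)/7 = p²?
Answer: 274722 + 3*√19286 ≈ 2.7514e+5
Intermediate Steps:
E(p) = 7*p²
C(k, D) = 176*k (C(k, D) = (7*5²)*k + k = (7*25)*k + k = 175*k + k = 176*k)
274722 + √(C(w, -464) + 133094) = 274722 + √(176*230 + 133094) = 274722 + √(40480 + 133094) = 274722 + √173574 = 274722 + 3*√19286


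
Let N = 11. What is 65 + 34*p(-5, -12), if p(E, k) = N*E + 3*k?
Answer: -3029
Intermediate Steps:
p(E, k) = 3*k + 11*E (p(E, k) = 11*E + 3*k = 3*k + 11*E)
65 + 34*p(-5, -12) = 65 + 34*(3*(-12) + 11*(-5)) = 65 + 34*(-36 - 55) = 65 + 34*(-91) = 65 - 3094 = -3029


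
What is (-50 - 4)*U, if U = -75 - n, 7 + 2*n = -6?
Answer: 3699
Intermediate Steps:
n = -13/2 (n = -7/2 + (½)*(-6) = -7/2 - 3 = -13/2 ≈ -6.5000)
U = -137/2 (U = -75 - 1*(-13/2) = -75 + 13/2 = -137/2 ≈ -68.500)
(-50 - 4)*U = (-50 - 4)*(-137/2) = -54*(-137/2) = 3699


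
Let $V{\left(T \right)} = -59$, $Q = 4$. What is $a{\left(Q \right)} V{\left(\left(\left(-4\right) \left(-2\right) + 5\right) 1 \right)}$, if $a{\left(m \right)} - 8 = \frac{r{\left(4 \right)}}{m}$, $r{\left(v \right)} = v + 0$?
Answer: $-531$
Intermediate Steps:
$r{\left(v \right)} = v$
$a{\left(m \right)} = 8 + \frac{4}{m}$
$a{\left(Q \right)} V{\left(\left(\left(-4\right) \left(-2\right) + 5\right) 1 \right)} = \left(8 + \frac{4}{4}\right) \left(-59\right) = \left(8 + 4 \cdot \frac{1}{4}\right) \left(-59\right) = \left(8 + 1\right) \left(-59\right) = 9 \left(-59\right) = -531$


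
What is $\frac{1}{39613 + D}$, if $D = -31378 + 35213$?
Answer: $\frac{1}{43448} \approx 2.3016 \cdot 10^{-5}$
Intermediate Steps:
$D = 3835$
$\frac{1}{39613 + D} = \frac{1}{39613 + 3835} = \frac{1}{43448}$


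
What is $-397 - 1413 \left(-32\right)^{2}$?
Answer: $-1447309$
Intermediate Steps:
$-397 - 1413 \left(-32\right)^{2} = -397 - 1446912 = -1447309$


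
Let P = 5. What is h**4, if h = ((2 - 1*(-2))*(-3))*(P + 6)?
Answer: 303595776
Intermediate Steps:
h = -132 (h = ((2 - 1*(-2))*(-3))*(5 + 6) = ((2 + 2)*(-3))*11 = (4*(-3))*11 = -12*11 = -132)
h**4 = (-132)**4 = 303595776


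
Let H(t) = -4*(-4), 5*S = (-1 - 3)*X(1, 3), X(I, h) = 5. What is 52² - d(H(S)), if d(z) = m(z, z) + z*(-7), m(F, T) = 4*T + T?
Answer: 2736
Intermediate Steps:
S = -4 (S = ((-1 - 3)*5)/5 = (-4*5)/5 = (⅕)*(-20) = -4)
H(t) = 16
m(F, T) = 5*T
d(z) = -2*z (d(z) = 5*z + z*(-7) = 5*z - 7*z = -2*z)
52² - d(H(S)) = 52² - (-2)*16 = 2704 - 1*(-32) = 2704 + 32 = 2736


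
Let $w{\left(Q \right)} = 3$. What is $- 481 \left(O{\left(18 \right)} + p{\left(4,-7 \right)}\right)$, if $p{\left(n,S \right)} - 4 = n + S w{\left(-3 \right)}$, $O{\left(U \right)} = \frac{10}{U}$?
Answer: $\frac{53872}{9} \approx 5985.8$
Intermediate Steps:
$p{\left(n,S \right)} = 4 + n + 3 S$ ($p{\left(n,S \right)} = 4 + \left(n + S 3\right) = 4 + \left(n + 3 S\right) = 4 + n + 3 S$)
$- 481 \left(O{\left(18 \right)} + p{\left(4,-7 \right)}\right) = - 481 \left(\frac{10}{18} + \left(4 + 4 + 3 \left(-7\right)\right)\right) = - 481 \left(10 \cdot \frac{1}{18} + \left(4 + 4 - 21\right)\right) = - 481 \left(\frac{5}{9} - 13\right) = \left(-481\right) \left(- \frac{112}{9}\right) = \frac{53872}{9}$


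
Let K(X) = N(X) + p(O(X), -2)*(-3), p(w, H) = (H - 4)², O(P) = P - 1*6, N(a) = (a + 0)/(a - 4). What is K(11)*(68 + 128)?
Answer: -20860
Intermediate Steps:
N(a) = a/(-4 + a)
O(P) = -6 + P (O(P) = P - 6 = -6 + P)
p(w, H) = (-4 + H)²
K(X) = -108 + X/(-4 + X) (K(X) = X/(-4 + X) + (-4 - 2)²*(-3) = X/(-4 + X) + (-6)²*(-3) = X/(-4 + X) + 36*(-3) = X/(-4 + X) - 108 = -108 + X/(-4 + X))
K(11)*(68 + 128) = ((432 - 107*11)/(-4 + 11))*(68 + 128) = ((432 - 1177)/7)*196 = ((⅐)*(-745))*196 = -745/7*196 = -20860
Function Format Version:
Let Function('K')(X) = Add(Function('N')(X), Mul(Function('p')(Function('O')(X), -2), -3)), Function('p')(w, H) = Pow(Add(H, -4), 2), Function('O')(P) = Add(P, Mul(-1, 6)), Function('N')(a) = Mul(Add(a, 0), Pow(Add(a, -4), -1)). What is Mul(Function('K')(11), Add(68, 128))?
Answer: -20860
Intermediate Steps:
Function('N')(a) = Mul(a, Pow(Add(-4, a), -1))
Function('O')(P) = Add(-6, P) (Function('O')(P) = Add(P, -6) = Add(-6, P))
Function('p')(w, H) = Pow(Add(-4, H), 2)
Function('K')(X) = Add(-108, Mul(X, Pow(Add(-4, X), -1))) (Function('K')(X) = Add(Mul(X, Pow(Add(-4, X), -1)), Mul(Pow(Add(-4, -2), 2), -3)) = Add(Mul(X, Pow(Add(-4, X), -1)), Mul(Pow(-6, 2), -3)) = Add(Mul(X, Pow(Add(-4, X), -1)), Mul(36, -3)) = Add(Mul(X, Pow(Add(-4, X), -1)), -108) = Add(-108, Mul(X, Pow(Add(-4, X), -1))))
Mul(Function('K')(11), Add(68, 128)) = Mul(Mul(Pow(Add(-4, 11), -1), Add(432, Mul(-107, 11))), Add(68, 128)) = Mul(Mul(Pow(7, -1), Add(432, -1177)), 196) = Mul(Mul(Rational(1, 7), -745), 196) = Mul(Rational(-745, 7), 196) = -20860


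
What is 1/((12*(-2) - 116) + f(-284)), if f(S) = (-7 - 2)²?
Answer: -1/59 ≈ -0.016949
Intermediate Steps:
f(S) = 81 (f(S) = (-9)² = 81)
1/((12*(-2) - 116) + f(-284)) = 1/((12*(-2) - 116) + 81) = 1/((-24 - 116) + 81) = 1/(-140 + 81) = 1/(-59) = -1/59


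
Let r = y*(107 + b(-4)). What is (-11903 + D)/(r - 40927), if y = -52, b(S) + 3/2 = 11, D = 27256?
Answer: -15353/46985 ≈ -0.32676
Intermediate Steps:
b(S) = 19/2 (b(S) = -3/2 + 11 = 19/2)
r = -6058 (r = -52*(107 + 19/2) = -52*233/2 = -6058)
(-11903 + D)/(r - 40927) = (-11903 + 27256)/(-6058 - 40927) = 15353/(-46985) = 15353*(-1/46985) = -15353/46985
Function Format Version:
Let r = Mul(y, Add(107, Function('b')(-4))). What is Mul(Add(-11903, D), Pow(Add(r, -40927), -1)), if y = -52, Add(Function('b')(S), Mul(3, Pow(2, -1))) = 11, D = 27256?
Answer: Rational(-15353, 46985) ≈ -0.32676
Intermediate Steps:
Function('b')(S) = Rational(19, 2) (Function('b')(S) = Add(Rational(-3, 2), 11) = Rational(19, 2))
r = -6058 (r = Mul(-52, Add(107, Rational(19, 2))) = Mul(-52, Rational(233, 2)) = -6058)
Mul(Add(-11903, D), Pow(Add(r, -40927), -1)) = Mul(Add(-11903, 27256), Pow(Add(-6058, -40927), -1)) = Mul(15353, Pow(-46985, -1)) = Mul(15353, Rational(-1, 46985)) = Rational(-15353, 46985)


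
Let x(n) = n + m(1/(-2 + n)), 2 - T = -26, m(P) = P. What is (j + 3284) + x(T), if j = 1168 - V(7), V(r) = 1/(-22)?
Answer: 640652/143 ≈ 4480.1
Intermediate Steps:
T = 28 (T = 2 - 1*(-26) = 2 + 26 = 28)
x(n) = n + 1/(-2 + n)
V(r) = -1/22
j = 25697/22 (j = 1168 - 1*(-1/22) = 1168 + 1/22 = 25697/22 ≈ 1168.0)
(j + 3284) + x(T) = (25697/22 + 3284) + (1 + 28*(-2 + 28))/(-2 + 28) = 97945/22 + (1 + 28*26)/26 = 97945/22 + (1 + 728)/26 = 97945/22 + (1/26)*729 = 97945/22 + 729/26 = 640652/143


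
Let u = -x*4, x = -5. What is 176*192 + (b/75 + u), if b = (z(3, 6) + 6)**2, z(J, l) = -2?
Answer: 2535916/75 ≈ 33812.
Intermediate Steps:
u = 20 (u = -1*(-5)*4 = 5*4 = 20)
b = 16 (b = (-2 + 6)**2 = 4**2 = 16)
176*192 + (b/75 + u) = 176*192 + (16/75 + 20) = 33792 + (16*(1/75) + 20) = 33792 + (16/75 + 20) = 33792 + 1516/75 = 2535916/75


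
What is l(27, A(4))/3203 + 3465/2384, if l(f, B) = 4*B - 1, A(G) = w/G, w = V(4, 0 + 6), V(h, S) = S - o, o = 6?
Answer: 11096011/7635952 ≈ 1.4531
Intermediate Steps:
V(h, S) = -6 + S (V(h, S) = S - 1*6 = S - 6 = -6 + S)
w = 0 (w = -6 + (0 + 6) = -6 + 6 = 0)
A(G) = 0 (A(G) = 0/G = 0)
l(f, B) = -1 + 4*B
l(27, A(4))/3203 + 3465/2384 = (-1 + 4*0)/3203 + 3465/2384 = (-1 + 0)*(1/3203) + 3465*(1/2384) = -1*1/3203 + 3465/2384 = -1/3203 + 3465/2384 = 11096011/7635952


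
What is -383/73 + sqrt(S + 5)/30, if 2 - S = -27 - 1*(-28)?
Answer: -383/73 + sqrt(6)/30 ≈ -5.1649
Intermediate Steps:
S = 1 (S = 2 - (-27 - 1*(-28)) = 2 - (-27 + 28) = 2 - 1*1 = 2 - 1 = 1)
-383/73 + sqrt(S + 5)/30 = -383/73 + sqrt(1 + 5)/30 = -383*1/73 + sqrt(6)*(1/30) = -383/73 + sqrt(6)/30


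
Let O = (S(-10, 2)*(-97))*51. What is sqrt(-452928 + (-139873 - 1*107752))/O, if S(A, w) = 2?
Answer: -203*I*sqrt(17)/9894 ≈ -0.084596*I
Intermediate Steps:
O = -9894 (O = (2*(-97))*51 = -194*51 = -9894)
sqrt(-452928 + (-139873 - 1*107752))/O = sqrt(-452928 + (-139873 - 1*107752))/(-9894) = sqrt(-452928 + (-139873 - 107752))*(-1/9894) = sqrt(-452928 - 247625)*(-1/9894) = sqrt(-700553)*(-1/9894) = (203*I*sqrt(17))*(-1/9894) = -203*I*sqrt(17)/9894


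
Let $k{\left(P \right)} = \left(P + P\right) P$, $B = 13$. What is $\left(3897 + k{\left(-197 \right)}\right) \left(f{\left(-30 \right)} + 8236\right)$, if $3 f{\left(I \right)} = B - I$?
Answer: $\frac{2017577765}{3} \approx 6.7253 \cdot 10^{8}$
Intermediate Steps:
$k{\left(P \right)} = 2 P^{2}$ ($k{\left(P \right)} = 2 P P = 2 P^{2}$)
$f{\left(I \right)} = \frac{13}{3} - \frac{I}{3}$ ($f{\left(I \right)} = \frac{13 - I}{3} = \frac{13}{3} - \frac{I}{3}$)
$\left(3897 + k{\left(-197 \right)}\right) \left(f{\left(-30 \right)} + 8236\right) = \left(3897 + 2 \left(-197\right)^{2}\right) \left(\left(\frac{13}{3} - -10\right) + 8236\right) = \left(3897 + 2 \cdot 38809\right) \left(\left(\frac{13}{3} + 10\right) + 8236\right) = \left(3897 + 77618\right) \left(\frac{43}{3} + 8236\right) = 81515 \cdot \frac{24751}{3} = \frac{2017577765}{3}$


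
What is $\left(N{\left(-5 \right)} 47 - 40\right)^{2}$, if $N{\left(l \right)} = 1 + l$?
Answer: $51984$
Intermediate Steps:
$\left(N{\left(-5 \right)} 47 - 40\right)^{2} = \left(\left(1 - 5\right) 47 - 40\right)^{2} = \left(\left(-4\right) 47 - 40\right)^{2} = \left(-188 - 40\right)^{2} = \left(-228\right)^{2} = 51984$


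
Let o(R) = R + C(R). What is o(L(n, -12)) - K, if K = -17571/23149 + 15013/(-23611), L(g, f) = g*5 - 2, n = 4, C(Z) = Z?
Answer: 417121678/11154511 ≈ 37.395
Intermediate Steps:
L(g, f) = -2 + 5*g (L(g, f) = 5*g - 2 = -2 + 5*g)
o(R) = 2*R (o(R) = R + R = 2*R)
K = -15559282/11154511 (K = -17571*1/23149 + 15013*(-1/23611) = -17571/23149 - 15013/23611 = -15559282/11154511 ≈ -1.3949)
o(L(n, -12)) - K = 2*(-2 + 5*4) - 1*(-15559282/11154511) = 2*(-2 + 20) + 15559282/11154511 = 2*18 + 15559282/11154511 = 36 + 15559282/11154511 = 417121678/11154511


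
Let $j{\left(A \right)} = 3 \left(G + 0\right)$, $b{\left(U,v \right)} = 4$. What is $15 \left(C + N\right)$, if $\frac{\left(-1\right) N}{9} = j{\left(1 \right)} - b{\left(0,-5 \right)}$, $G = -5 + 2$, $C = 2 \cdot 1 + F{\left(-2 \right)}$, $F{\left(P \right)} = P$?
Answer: $1755$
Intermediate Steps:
$C = 0$ ($C = 2 \cdot 1 - 2 = 2 - 2 = 0$)
$G = -3$
$j{\left(A \right)} = -9$ ($j{\left(A \right)} = 3 \left(-3 + 0\right) = 3 \left(-3\right) = -9$)
$N = 117$ ($N = - 9 \left(-9 - 4\right) = \left(-9\right) \left(-13\right) = 117$)
$15 \left(C + N\right) = 15 \left(0 + 117\right) = 15 \cdot 117 = 1755$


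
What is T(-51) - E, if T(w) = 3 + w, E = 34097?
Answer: -34145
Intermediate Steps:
T(-51) - E = (3 - 51) - 1*34097 = -48 - 34097 = -34145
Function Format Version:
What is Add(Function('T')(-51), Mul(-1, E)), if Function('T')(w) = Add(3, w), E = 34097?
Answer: -34145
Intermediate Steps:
Add(Function('T')(-51), Mul(-1, E)) = Add(Add(3, -51), Mul(-1, 34097)) = Add(-48, -34097) = -34145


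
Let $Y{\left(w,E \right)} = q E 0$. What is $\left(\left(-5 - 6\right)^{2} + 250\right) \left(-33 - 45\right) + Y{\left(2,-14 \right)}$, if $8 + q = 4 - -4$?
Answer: $-28938$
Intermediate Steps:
$q = 0$ ($q = -8 + \left(4 - -4\right) = -8 + \left(4 + 4\right) = -8 + 8 = 0$)
$Y{\left(w,E \right)} = 0$ ($Y{\left(w,E \right)} = 0 E 0 = 0 \cdot 0 = 0$)
$\left(\left(-5 - 6\right)^{2} + 250\right) \left(-33 - 45\right) + Y{\left(2,-14 \right)} = \left(\left(-5 - 6\right)^{2} + 250\right) \left(-33 - 45\right) + 0 = \left(\left(-11\right)^{2} + 250\right) \left(-78\right) + 0 = \left(121 + 250\right) \left(-78\right) + 0 = 371 \left(-78\right) + 0 = -28938 + 0 = -28938$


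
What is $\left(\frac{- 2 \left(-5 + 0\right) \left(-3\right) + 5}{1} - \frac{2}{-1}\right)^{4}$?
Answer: $279841$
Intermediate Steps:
$\left(\frac{- 2 \left(-5 + 0\right) \left(-3\right) + 5}{1} - \frac{2}{-1}\right)^{4} = \left(\left(- 2 \left(\left(-5\right) \left(-3\right)\right) + 5\right) 1 - -2\right)^{4} = \left(\left(\left(-2\right) 15 + 5\right) 1 + 2\right)^{4} = \left(\left(-30 + 5\right) 1 + 2\right)^{4} = \left(\left(-25\right) 1 + 2\right)^{4} = \left(-25 + 2\right)^{4} = \left(-23\right)^{4} = 279841$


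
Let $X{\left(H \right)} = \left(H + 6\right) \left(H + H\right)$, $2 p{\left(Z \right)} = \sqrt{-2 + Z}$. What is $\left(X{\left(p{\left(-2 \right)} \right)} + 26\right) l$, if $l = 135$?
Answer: $3240 + 1620 i \approx 3240.0 + 1620.0 i$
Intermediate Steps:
$p{\left(Z \right)} = \frac{\sqrt{-2 + Z}}{2}$
$X{\left(H \right)} = 2 H \left(6 + H\right)$ ($X{\left(H \right)} = \left(6 + H\right) 2 H = 2 H \left(6 + H\right)$)
$\left(X{\left(p{\left(-2 \right)} \right)} + 26\right) l = \left(2 \frac{\sqrt{-2 - 2}}{2} \left(6 + \frac{\sqrt{-2 - 2}}{2}\right) + 26\right) 135 = \left(2 \frac{\sqrt{-4}}{2} \left(6 + \frac{\sqrt{-4}}{2}\right) + 26\right) 135 = \left(2 \frac{2 i}{2} \left(6 + \frac{2 i}{2}\right) + 26\right) 135 = \left(2 i \left(6 + i\right) + 26\right) 135 = \left(26 + 2 i \left(6 + i\right)\right) 135 = 3510 + 270 i \left(6 + i\right)$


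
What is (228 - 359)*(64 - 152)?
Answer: 11528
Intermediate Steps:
(228 - 359)*(64 - 152) = -131*(-88) = 11528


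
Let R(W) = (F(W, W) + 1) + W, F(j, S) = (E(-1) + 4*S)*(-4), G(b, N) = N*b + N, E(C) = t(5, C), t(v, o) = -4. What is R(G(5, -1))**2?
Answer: 11449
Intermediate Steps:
E(C) = -4
G(b, N) = N + N*b
F(j, S) = 16 - 16*S (F(j, S) = (-4 + 4*S)*(-4) = 16 - 16*S)
R(W) = 17 - 15*W (R(W) = ((16 - 16*W) + 1) + W = (17 - 16*W) + W = 17 - 15*W)
R(G(5, -1))**2 = (17 - (-15)*(1 + 5))**2 = (17 - (-15)*6)**2 = (17 - 15*(-6))**2 = (17 + 90)**2 = 107**2 = 11449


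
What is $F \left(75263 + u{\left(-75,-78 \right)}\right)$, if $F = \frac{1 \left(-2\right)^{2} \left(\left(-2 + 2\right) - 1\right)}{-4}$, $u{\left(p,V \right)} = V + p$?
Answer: $75110$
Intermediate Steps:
$F = 1$ ($F = 1 \cdot 4 \left(0 - 1\right) \left(- \frac{1}{4}\right) = 4 \left(-1\right) \left(- \frac{1}{4}\right) = \left(-4\right) \left(- \frac{1}{4}\right) = 1$)
$F \left(75263 + u{\left(-75,-78 \right)}\right) = 1 \left(75263 - 153\right) = 1 \cdot 75110 = 75110$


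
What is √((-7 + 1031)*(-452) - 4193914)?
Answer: 3*I*√517418 ≈ 2158.0*I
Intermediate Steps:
√((-7 + 1031)*(-452) - 4193914) = √(1024*(-452) - 4193914) = √(-462848 - 4193914) = √(-4656762) = 3*I*√517418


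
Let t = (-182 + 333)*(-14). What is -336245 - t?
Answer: -334131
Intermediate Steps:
t = -2114 (t = 151*(-14) = -2114)
-336245 - t = -336245 - 1*(-2114) = -336245 + 2114 = -334131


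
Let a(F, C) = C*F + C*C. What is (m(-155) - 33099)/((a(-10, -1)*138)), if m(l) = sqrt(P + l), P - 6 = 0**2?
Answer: -1003/46 + I*sqrt(149)/1518 ≈ -21.804 + 0.0080412*I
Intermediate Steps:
P = 6 (P = 6 + 0**2 = 6 + 0 = 6)
a(F, C) = C**2 + C*F (a(F, C) = C*F + C**2 = C**2 + C*F)
m(l) = sqrt(6 + l)
(m(-155) - 33099)/((a(-10, -1)*138)) = (sqrt(6 - 155) - 33099)/((-(-1 - 10)*138)) = (sqrt(-149) - 33099)/((-1*(-11)*138)) = (I*sqrt(149) - 33099)/((11*138)) = (-33099 + I*sqrt(149))/1518 = (-33099 + I*sqrt(149))*(1/1518) = -1003/46 + I*sqrt(149)/1518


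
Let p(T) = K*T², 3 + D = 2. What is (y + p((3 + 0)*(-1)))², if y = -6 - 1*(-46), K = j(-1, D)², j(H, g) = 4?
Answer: 33856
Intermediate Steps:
D = -1 (D = -3 + 2 = -1)
K = 16 (K = 4² = 16)
y = 40 (y = -6 + 46 = 40)
p(T) = 16*T²
(y + p((3 + 0)*(-1)))² = (40 + 16*((3 + 0)*(-1))²)² = (40 + 16*(3*(-1))²)² = (40 + 16*(-3)²)² = (40 + 16*9)² = (40 + 144)² = 184² = 33856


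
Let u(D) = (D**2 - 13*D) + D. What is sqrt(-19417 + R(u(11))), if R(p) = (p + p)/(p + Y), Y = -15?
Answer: I*sqrt(3281330)/13 ≈ 139.34*I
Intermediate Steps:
u(D) = D**2 - 12*D
R(p) = 2*p/(-15 + p) (R(p) = (p + p)/(p - 15) = (2*p)/(-15 + p) = 2*p/(-15 + p))
sqrt(-19417 + R(u(11))) = sqrt(-19417 + 2*(11*(-12 + 11))/(-15 + 11*(-12 + 11))) = sqrt(-19417 + 2*(11*(-1))/(-15 + 11*(-1))) = sqrt(-19417 + 2*(-11)/(-15 - 11)) = sqrt(-19417 + 2*(-11)/(-26)) = sqrt(-19417 + 2*(-11)*(-1/26)) = sqrt(-19417 + 11/13) = sqrt(-252410/13) = I*sqrt(3281330)/13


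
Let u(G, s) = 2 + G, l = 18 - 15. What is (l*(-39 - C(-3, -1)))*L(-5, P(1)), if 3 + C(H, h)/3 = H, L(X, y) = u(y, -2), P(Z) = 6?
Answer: -504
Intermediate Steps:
l = 3
L(X, y) = 2 + y
C(H, h) = -9 + 3*H
(l*(-39 - C(-3, -1)))*L(-5, P(1)) = (3*(-39 - (-9 + 3*(-3))))*(2 + 6) = (3*(-39 - (-9 - 9)))*8 = (3*(-39 - 1*(-18)))*8 = (3*(-39 + 18))*8 = (3*(-21))*8 = -63*8 = -504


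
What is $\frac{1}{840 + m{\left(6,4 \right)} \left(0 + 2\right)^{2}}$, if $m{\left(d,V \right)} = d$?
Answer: $\frac{1}{864} \approx 0.0011574$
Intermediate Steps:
$\frac{1}{840 + m{\left(6,4 \right)} \left(0 + 2\right)^{2}} = \frac{1}{840 + 6 \left(0 + 2\right)^{2}} = \frac{1}{840 + 6 \cdot 2^{2}} = \frac{1}{840 + 6 \cdot 4} = \frac{1}{840 + 24} = \frac{1}{864}$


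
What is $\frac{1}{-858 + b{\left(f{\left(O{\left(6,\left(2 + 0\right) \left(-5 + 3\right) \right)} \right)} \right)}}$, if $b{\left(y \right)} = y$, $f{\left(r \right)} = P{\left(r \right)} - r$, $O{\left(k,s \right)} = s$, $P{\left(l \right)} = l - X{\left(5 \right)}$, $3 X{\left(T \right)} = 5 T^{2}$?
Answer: $- \frac{3}{2699} \approx -0.0011115$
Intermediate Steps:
$X{\left(T \right)} = \frac{5 T^{2}}{3}$
$P{\left(l \right)} = - \frac{125}{3} + l$ ($P{\left(l \right)} = l - \frac{5 \cdot 5^{2}}{3} = l - \frac{5}{3} \cdot 25 = l - \frac{125}{3} = - \frac{125}{3} + l$)
$f{\left(r \right)} = - \frac{125}{3}$ ($f{\left(r \right)} = \left(- \frac{125}{3} + r\right) - r = - \frac{125}{3}$)
$\frac{1}{-858 + b{\left(f{\left(O{\left(6,\left(2 + 0\right) \left(-5 + 3\right) \right)} \right)} \right)}} = \frac{1}{-858 - \frac{125}{3}} = \frac{1}{- \frac{2699}{3}} = - \frac{3}{2699}$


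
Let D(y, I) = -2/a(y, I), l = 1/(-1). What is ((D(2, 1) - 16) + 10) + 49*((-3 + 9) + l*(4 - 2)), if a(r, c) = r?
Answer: 189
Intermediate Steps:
l = -1
D(y, I) = -2/y
((D(2, 1) - 16) + 10) + 49*((-3 + 9) + l*(4 - 2)) = ((-2/2 - 16) + 10) + 49*((-3 + 9) - (4 - 2)) = ((-2*½ - 16) + 10) + 49*(6 - 1*2) = ((-1 - 16) + 10) + 49*(6 - 2) = (-17 + 10) + 49*4 = -7 + 196 = 189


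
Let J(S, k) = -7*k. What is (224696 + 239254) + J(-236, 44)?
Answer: 463642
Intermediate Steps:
(224696 + 239254) + J(-236, 44) = (224696 + 239254) - 7*44 = 463950 - 308 = 463642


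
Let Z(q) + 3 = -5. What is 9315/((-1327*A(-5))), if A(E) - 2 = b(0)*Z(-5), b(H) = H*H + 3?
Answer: 9315/29194 ≈ 0.31907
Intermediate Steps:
Z(q) = -8 (Z(q) = -3 - 5 = -8)
b(H) = 3 + H² (b(H) = H² + 3 = 3 + H²)
A(E) = -22 (A(E) = 2 + (3 + 0²)*(-8) = 2 + (3 + 0)*(-8) = 2 + 3*(-8) = 2 - 24 = -22)
9315/((-1327*A(-5))) = 9315/((-1327*(-22))) = 9315/29194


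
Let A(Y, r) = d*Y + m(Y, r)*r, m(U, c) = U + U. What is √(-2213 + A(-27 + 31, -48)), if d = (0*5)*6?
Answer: 7*I*√53 ≈ 50.961*I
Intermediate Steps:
m(U, c) = 2*U
d = 0 (d = 0*6 = 0)
A(Y, r) = 2*Y*r (A(Y, r) = 0*Y + (2*Y)*r = 0 + 2*Y*r = 2*Y*r)
√(-2213 + A(-27 + 31, -48)) = √(-2213 + 2*(-27 + 31)*(-48)) = √(-2213 + 2*4*(-48)) = √(-2213 - 384) = √(-2597) = 7*I*√53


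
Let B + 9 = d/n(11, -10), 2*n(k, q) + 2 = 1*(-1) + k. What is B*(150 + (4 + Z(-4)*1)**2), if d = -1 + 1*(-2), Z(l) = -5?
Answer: -5889/4 ≈ -1472.3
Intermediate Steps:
n(k, q) = -3/2 + k/2 (n(k, q) = -1 + (1*(-1) + k)/2 = -1 + (-1 + k)/2 = -1 + (-1/2 + k/2) = -3/2 + k/2)
d = -3 (d = -1 - 2 = -3)
B = -39/4 (B = -9 - 3/(-3/2 + (1/2)*11) = -9 - 3/(-3/2 + 11/2) = -9 - 3/4 = -39/4 ≈ -9.7500)
B*(150 + (4 + Z(-4)*1)**2) = -39*(150 + (4 - 5*1)**2)/4 = -39*(150 + (4 - 5)**2)/4 = -39*(150 + (-1)**2)/4 = -39*(150 + 1)/4 = -39/4*151 = -5889/4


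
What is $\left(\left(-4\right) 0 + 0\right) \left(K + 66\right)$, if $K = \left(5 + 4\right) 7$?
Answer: $0$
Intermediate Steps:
$K = 63$ ($K = 9 \cdot 7 = 63$)
$\left(\left(-4\right) 0 + 0\right) \left(K + 66\right) = \left(\left(-4\right) 0 + 0\right) \left(63 + 66\right) = \left(0 + 0\right) 129 = 0 \cdot 129 = 0$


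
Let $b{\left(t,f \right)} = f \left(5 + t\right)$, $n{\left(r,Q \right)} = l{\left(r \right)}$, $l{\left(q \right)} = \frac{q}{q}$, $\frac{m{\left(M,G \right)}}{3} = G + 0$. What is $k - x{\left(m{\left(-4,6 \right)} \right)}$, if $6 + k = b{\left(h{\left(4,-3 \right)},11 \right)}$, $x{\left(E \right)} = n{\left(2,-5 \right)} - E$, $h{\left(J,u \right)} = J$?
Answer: $110$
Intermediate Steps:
$m{\left(M,G \right)} = 3 G$ ($m{\left(M,G \right)} = 3 \left(G + 0\right) = 3 G$)
$l{\left(q \right)} = 1$
$n{\left(r,Q \right)} = 1$
$x{\left(E \right)} = 1 - E$
$k = 93$ ($k = -6 + 11 \left(5 + 4\right) = -6 + 11 \cdot 9 = -6 + 99 = 93$)
$k - x{\left(m{\left(-4,6 \right)} \right)} = 93 - \left(1 - 3 \cdot 6\right) = 93 - \left(1 - 18\right) = 93 - -17 = 93 + 17 = 110$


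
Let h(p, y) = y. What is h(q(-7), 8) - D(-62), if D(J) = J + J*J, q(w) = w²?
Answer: -3774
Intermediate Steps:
D(J) = J + J²
h(q(-7), 8) - D(-62) = 8 - (-62)*(1 - 62) = 8 - (-62)*(-61) = 8 - 1*3782 = 8 - 3782 = -3774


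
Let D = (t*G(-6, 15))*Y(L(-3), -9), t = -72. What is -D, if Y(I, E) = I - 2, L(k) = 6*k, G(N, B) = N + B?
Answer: -12960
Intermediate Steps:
G(N, B) = B + N
Y(I, E) = -2 + I
D = 12960 (D = (-72*(15 - 6))*(-2 + 6*(-3)) = (-72*9)*(-2 - 18) = -648*(-20) = 12960)
-D = -1*12960 = -12960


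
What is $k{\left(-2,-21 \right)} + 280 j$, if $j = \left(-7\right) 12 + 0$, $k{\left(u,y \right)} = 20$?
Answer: $-23500$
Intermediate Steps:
$j = -84$ ($j = -84 + 0 = -84$)
$k{\left(-2,-21 \right)} + 280 j = 20 + 280 \left(-84\right) = 20 - 23520 = -23500$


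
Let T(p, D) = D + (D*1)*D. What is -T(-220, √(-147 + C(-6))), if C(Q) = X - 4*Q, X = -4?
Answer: 127 - I*√127 ≈ 127.0 - 11.269*I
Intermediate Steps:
C(Q) = -4 - 4*Q
T(p, D) = D + D² (T(p, D) = D + D*D = D + D²)
-T(-220, √(-147 + C(-6))) = -√(-147 + (-4 - 4*(-6)))*(1 + √(-147 + (-4 - 4*(-6)))) = -√(-147 + (-4 + 24))*(1 + √(-147 + (-4 + 24))) = -√(-147 + 20)*(1 + √(-147 + 20)) = -√(-127)*(1 + √(-127)) = -I*√127*(1 + I*√127)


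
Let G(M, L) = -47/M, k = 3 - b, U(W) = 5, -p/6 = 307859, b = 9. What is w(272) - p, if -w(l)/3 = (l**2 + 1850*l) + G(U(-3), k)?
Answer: 578151/5 ≈ 1.1563e+5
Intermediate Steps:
p = -1847154 (p = -6*307859 = -1847154)
k = -6 (k = 3 - 1*9 = 3 - 9 = -6)
w(l) = 141/5 - 5550*l - 3*l**2 (w(l) = -3*((l**2 + 1850*l) - 47/5) = -3*(-47/5 + l**2 + 1850*l) = 141/5 - 5550*l - 3*l**2)
w(272) - p = (141/5 - 5550*272 - 3*272**2) - 1*(-1847154) = (141/5 - 1509600 - 3*73984) + 1847154 = (141/5 - 1509600 - 221952) + 1847154 = -8657619/5 + 1847154 = 578151/5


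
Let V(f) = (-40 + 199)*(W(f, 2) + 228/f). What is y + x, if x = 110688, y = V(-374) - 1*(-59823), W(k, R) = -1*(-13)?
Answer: 32253960/187 ≈ 1.7248e+5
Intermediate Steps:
W(k, R) = 13
V(f) = 2067 + 36252/f (V(f) = (-40 + 199)*(13 + 228/f) = 159*(13 + 228/f) = 2067 + 36252/f)
y = 11555304/187 (y = (2067 + 36252/(-374)) - 1*(-59823) = (2067 + 36252*(-1/374)) + 59823 = (2067 - 18126/187) + 59823 = 368403/187 + 59823 = 11555304/187 ≈ 61793.)
y + x = 11555304/187 + 110688 = 32253960/187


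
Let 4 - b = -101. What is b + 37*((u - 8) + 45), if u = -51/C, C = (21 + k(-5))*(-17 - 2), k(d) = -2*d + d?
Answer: 730043/494 ≈ 1477.8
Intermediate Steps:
b = 105 (b = 4 - 1*(-101) = 4 + 101 = 105)
k(d) = -d
C = -494 (C = (21 - 1*(-5))*(-17 - 2) = (21 + 5)*(-19) = 26*(-19) = -494)
u = 51/494 (u = -51/(-494) = -51*(-1/494) = 51/494 ≈ 0.10324)
b + 37*((u - 8) + 45) = 105 + 37*((51/494 - 8) + 45) = 105 + 37*(-3901/494 + 45) = 105 + 37*(18329/494) = 105 + 678173/494 = 730043/494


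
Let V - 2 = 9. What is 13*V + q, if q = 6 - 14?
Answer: 135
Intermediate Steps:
V = 11 (V = 2 + 9 = 11)
q = -8
13*V + q = 13*11 - 8 = 143 - 8 = 135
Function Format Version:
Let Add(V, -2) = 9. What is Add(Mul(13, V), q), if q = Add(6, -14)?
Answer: 135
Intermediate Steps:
V = 11 (V = Add(2, 9) = 11)
q = -8
Add(Mul(13, V), q) = Add(Mul(13, 11), -8) = Add(143, -8) = 135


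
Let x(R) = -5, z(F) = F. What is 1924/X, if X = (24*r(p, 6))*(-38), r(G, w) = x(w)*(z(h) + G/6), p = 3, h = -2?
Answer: -481/1710 ≈ -0.28129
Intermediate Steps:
r(G, w) = 10 - 5*G/6 (r(G, w) = -5*(-2 + G/6) = 10 - 5*G/6)
X = -6840 (X = (24*(10 - ⅚*3))*(-38) = (24*(10 - 5/2))*(-38) = (24*(15/2))*(-38) = 180*(-38) = -6840)
1924/X = 1924/(-6840) = 1924*(-1/6840) = -481/1710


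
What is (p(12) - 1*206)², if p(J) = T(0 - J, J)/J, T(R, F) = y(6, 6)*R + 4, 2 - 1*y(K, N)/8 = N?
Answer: 271441/9 ≈ 30160.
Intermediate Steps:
y(K, N) = 16 - 8*N
T(R, F) = 4 - 32*R (T(R, F) = (16 - 8*6)*R + 4 = (16 - 48)*R + 4 = -32*R + 4 = 4 - 32*R)
p(J) = (4 + 32*J)/J (p(J) = (4 - 32*(0 - J))/J = (4 - (-32)*J)/J = (4 + 32*J)/J)
(p(12) - 1*206)² = ((32 + 4/12) - 1*206)² = ((32 + 4*(1/12)) - 206)² = ((32 + ⅓) - 206)² = (97/3 - 206)² = (-521/3)² = 271441/9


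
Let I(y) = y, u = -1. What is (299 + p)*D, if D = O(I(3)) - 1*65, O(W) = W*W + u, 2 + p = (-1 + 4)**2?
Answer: -17442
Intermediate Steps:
p = 7 (p = -2 + (-1 + 4)**2 = -2 + 3**2 = -2 + 9 = 7)
O(W) = -1 + W**2 (O(W) = W*W - 1 = W**2 - 1 = -1 + W**2)
D = -57 (D = (-1 + 3**2) - 1*65 = (-1 + 9) - 65 = 8 - 65 = -57)
(299 + p)*D = (299 + 7)*(-57) = 306*(-57) = -17442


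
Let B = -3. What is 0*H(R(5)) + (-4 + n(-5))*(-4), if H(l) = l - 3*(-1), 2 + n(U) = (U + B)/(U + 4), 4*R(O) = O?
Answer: -8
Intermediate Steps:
R(O) = O/4
n(U) = -2 + (-3 + U)/(4 + U) (n(U) = -2 + (U - 3)/(U + 4) = -2 + (-3 + U)/(4 + U))
H(l) = 3 + l (H(l) = l + 3 = 3 + l)
0*H(R(5)) + (-4 + n(-5))*(-4) = 0*(3 + (¼)*5) + (-4 + (-11 - 1*(-5))/(4 - 5))*(-4) = 0*(3 + 5/4) + (-4 + (-11 + 5)/(-1))*(-4) = 0*(17/4) + (-4 - 1*(-6))*(-4) = 0 + (-4 + 6)*(-4) = 0 + 2*(-4) = 0 - 8 = -8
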